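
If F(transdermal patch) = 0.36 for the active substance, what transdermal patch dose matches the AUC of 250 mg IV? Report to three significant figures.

For equal systemic exposure: F × D_ev = D_iv
D_ev = D_iv / F = 250 / 0.36 = 694.444 mg

D_transdermal = 694 mg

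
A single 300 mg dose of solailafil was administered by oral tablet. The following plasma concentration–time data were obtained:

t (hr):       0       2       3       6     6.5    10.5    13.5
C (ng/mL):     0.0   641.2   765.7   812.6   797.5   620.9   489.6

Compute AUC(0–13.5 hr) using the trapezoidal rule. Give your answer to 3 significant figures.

Trapezoidal AUC_0→13.5:
  [0→2]: (0.0+641.2)/2 × 2 = 641.2
  [2→3]: (641.2+765.7)/2 × 1 = 703.45
  [3→6]: (765.7+812.6)/2 × 3 = 2367.45
  [6→6.5]: (812.6+797.5)/2 × 0.5 = 402.525
  [6.5→10.5]: (797.5+620.9)/2 × 4 = 2836.8
  [10.5→13.5]: (620.9+489.6)/2 × 3 = 1665.75
  Sum = 8617.175 ng/mL·hr

AUC = 8620 ng/mL·hr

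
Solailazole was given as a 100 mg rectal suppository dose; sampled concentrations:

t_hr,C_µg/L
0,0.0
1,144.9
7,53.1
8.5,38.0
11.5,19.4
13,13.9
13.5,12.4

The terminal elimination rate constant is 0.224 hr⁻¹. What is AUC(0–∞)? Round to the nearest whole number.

Trapezoidal AUC_0→13.5:
  [0→1]: (0.0+144.9)/2 × 1 = 72.45
  [1→7]: (144.9+53.1)/2 × 6 = 594.0
  [7→8.5]: (53.1+38.0)/2 × 1.5 = 68.325
  [8.5→11.5]: (38.0+19.4)/2 × 3 = 86.1
  [11.5→13]: (19.4+13.9)/2 × 1.5 = 24.975
  [13→13.5]: (13.9+12.4)/2 × 0.5 = 6.575
  Sum = 852.425 µg/L·hr
Extrapolated tail: C_last / k_e = 12.4 / 0.224 = 55.357
AUC_0→∞ = 852.425 + 55.357 = 907.782 µg/L·hr

AUC = 908 µg/L·hr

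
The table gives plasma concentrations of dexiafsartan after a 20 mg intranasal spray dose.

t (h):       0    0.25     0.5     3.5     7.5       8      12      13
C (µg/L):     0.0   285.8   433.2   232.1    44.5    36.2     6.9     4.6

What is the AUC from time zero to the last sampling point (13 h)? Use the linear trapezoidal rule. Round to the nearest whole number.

Trapezoidal AUC_0→13:
  [0→0.25]: (0.0+285.8)/2 × 0.25 = 35.725
  [0.25→0.5]: (285.8+433.2)/2 × 0.25 = 89.875
  [0.5→3.5]: (433.2+232.1)/2 × 3 = 997.95
  [3.5→7.5]: (232.1+44.5)/2 × 4 = 553.2
  [7.5→8]: (44.5+36.2)/2 × 0.5 = 20.175
  [8→12]: (36.2+6.9)/2 × 4 = 86.2
  [12→13]: (6.9+4.6)/2 × 1 = 5.75
  Sum = 1788.875 µg/L·h

AUC = 1789 µg/L·h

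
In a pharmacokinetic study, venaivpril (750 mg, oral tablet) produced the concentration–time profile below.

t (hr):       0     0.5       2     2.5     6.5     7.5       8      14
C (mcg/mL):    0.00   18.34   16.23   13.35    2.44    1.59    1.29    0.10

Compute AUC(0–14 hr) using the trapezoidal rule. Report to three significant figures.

Trapezoidal AUC_0→14:
  [0→0.5]: (0.00+18.34)/2 × 0.5 = 4.585
  [0.5→2]: (18.34+16.23)/2 × 1.5 = 25.9275
  [2→2.5]: (16.23+13.35)/2 × 0.5 = 7.395
  [2.5→6.5]: (13.35+2.44)/2 × 4 = 31.58
  [6.5→7.5]: (2.44+1.59)/2 × 1 = 2.015
  [7.5→8]: (1.59+1.29)/2 × 0.5 = 0.72
  [8→14]: (1.29+0.10)/2 × 6 = 4.17
  Sum = 76.3925 mcg/mL·hr

AUC = 76.4 mcg/mL·hr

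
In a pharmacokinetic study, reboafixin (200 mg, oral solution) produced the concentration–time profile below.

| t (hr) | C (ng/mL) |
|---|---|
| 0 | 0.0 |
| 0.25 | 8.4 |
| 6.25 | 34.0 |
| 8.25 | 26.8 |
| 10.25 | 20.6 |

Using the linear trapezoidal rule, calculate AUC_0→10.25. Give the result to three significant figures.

AUC = 236 ng/mL·hr

Trapezoidal AUC_0→10.25:
  [0→0.25]: (0.0+8.4)/2 × 0.25 = 1.05
  [0.25→6.25]: (8.4+34.0)/2 × 6 = 127.2
  [6.25→8.25]: (34.0+26.8)/2 × 2 = 60.8
  [8.25→10.25]: (26.8+20.6)/2 × 2 = 47.4
  Sum = 236.45 ng/mL·hr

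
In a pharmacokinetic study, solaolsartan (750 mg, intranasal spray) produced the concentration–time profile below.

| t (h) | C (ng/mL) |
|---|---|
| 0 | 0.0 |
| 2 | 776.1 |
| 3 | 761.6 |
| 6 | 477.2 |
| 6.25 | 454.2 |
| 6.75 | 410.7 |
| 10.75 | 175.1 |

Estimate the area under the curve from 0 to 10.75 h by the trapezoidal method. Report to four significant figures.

Trapezoidal AUC_0→10.75:
  [0→2]: (0.0+776.1)/2 × 2 = 776.1
  [2→3]: (776.1+761.6)/2 × 1 = 768.85
  [3→6]: (761.6+477.2)/2 × 3 = 1858.2
  [6→6.25]: (477.2+454.2)/2 × 0.25 = 116.425
  [6.25→6.75]: (454.2+410.7)/2 × 0.5 = 216.225
  [6.75→10.75]: (410.7+175.1)/2 × 4 = 1171.6
  Sum = 4907.4 ng/mL·h

AUC = 4907 ng/mL·h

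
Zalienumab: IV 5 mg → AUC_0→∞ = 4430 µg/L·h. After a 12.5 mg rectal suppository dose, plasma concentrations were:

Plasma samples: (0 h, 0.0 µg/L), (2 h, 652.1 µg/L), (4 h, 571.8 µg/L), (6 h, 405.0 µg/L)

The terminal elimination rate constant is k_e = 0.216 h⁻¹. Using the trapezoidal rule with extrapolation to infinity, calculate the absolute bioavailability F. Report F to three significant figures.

F = 0.427

Trapezoidal AUC_0→6 (rectal suppository):
  [0→2]: (0.0+652.1)/2 × 2 = 652.1
  [2→4]: (652.1+571.8)/2 × 2 = 1223.9
  [4→6]: (571.8+405.0)/2 × 2 = 976.8
  Sum = 2852.8 µg/L·h
Tail: C_last/k_e = 405.0/0.216 = 1875.000
AUC_0→∞ (rectal suppository) = 2852.8 + 1875.000 = 4727.8 µg/L·h
F = (AUC_ev/D_ev)/(AUC_iv/D_iv) = (4727.8/12.5)/(4430/5) = 378.224/886 = 0.4269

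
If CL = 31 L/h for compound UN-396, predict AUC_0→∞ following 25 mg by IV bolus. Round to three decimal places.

AUC = 0.806 mg/L·h

AUC_0→∞ = Dose_iv / CL
        = 25 / 31 = 0.806452 mg/L·h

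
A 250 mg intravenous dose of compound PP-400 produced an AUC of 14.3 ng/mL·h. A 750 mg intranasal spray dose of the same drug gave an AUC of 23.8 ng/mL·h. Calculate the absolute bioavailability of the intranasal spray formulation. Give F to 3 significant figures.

F = 0.555

F = (AUC_ev / D_ev) / (AUC_iv / D_iv)
  = (23.8/750) / (14.3/250)
  = 0.0317333 / 0.0572 = 0.5548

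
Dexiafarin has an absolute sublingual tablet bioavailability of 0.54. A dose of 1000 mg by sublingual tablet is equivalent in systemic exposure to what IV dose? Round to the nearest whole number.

D_iv = 540 mg

Systemic exposure from an extravascular dose = F × D_ev, so the equivalent IV dose is F × D_ev.
D_iv = F × D_ev = 0.54 × 1000 = 540 mg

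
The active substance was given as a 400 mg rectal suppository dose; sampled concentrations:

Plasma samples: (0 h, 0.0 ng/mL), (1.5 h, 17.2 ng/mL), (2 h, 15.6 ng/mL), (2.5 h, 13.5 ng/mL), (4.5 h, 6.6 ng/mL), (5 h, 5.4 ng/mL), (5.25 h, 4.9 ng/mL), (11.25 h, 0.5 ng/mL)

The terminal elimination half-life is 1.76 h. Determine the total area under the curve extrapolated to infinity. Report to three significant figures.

Trapezoidal AUC_0→11.25:
  [0→1.5]: (0.0+17.2)/2 × 1.5 = 12.9
  [1.5→2]: (17.2+15.6)/2 × 0.5 = 8.2
  [2→2.5]: (15.6+13.5)/2 × 0.5 = 7.275
  [2.5→4.5]: (13.5+6.6)/2 × 2 = 20.1
  [4.5→5]: (6.6+5.4)/2 × 0.5 = 3.0
  [5→5.25]: (5.4+4.9)/2 × 0.25 = 1.2875
  [5.25→11.25]: (4.9+0.5)/2 × 6 = 16.2
  Sum = 68.9625 ng/mL·h
k_e = ln2 / t½ = 0.693147 / 1.76 = 0.3938 h^-1
Extrapolated tail: C_last / k_e = 0.5 / 0.3938 = 1.270
AUC_0→∞ = 68.9625 + 1.270 = 70.2325 ng/mL·h

AUC = 70.2 ng/mL·h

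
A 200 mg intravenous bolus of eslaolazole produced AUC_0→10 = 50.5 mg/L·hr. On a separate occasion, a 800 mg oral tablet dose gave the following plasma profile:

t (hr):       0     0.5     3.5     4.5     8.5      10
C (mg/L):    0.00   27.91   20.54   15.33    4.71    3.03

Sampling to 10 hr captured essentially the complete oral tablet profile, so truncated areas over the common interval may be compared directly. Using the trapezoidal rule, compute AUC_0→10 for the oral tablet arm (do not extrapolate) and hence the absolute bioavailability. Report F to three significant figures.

F = 0.710

Trapezoidal AUC_0→10 (oral tablet):
  [0→0.5]: (0.00+27.91)/2 × 0.5 = 6.9775
  [0.5→3.5]: (27.91+20.54)/2 × 3 = 72.675
  [3.5→4.5]: (20.54+15.33)/2 × 1 = 17.935
  [4.5→8.5]: (15.33+4.71)/2 × 4 = 40.08
  [8.5→10]: (4.71+3.03)/2 × 1.5 = 5.805
  Sum = 143.4725 mg/L·hr
F = (AUC_ev/D_ev)/(AUC_iv/D_iv) = (143.4725/800)/(50.5/200) = 0.179341/0.2525 = 0.7103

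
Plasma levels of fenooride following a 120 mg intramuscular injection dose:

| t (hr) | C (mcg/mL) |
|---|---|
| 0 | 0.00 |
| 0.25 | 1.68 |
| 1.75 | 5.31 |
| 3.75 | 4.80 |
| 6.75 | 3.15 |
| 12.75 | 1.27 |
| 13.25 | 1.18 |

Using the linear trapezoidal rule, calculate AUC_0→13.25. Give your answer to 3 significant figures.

Trapezoidal AUC_0→13.25:
  [0→0.25]: (0.00+1.68)/2 × 0.25 = 0.21
  [0.25→1.75]: (1.68+5.31)/2 × 1.5 = 5.2425
  [1.75→3.75]: (5.31+4.80)/2 × 2 = 10.11
  [3.75→6.75]: (4.80+3.15)/2 × 3 = 11.925
  [6.75→12.75]: (3.15+1.27)/2 × 6 = 13.26
  [12.75→13.25]: (1.27+1.18)/2 × 0.5 = 0.6125
  Sum = 41.36 mcg/mL·hr

AUC = 41.4 mcg/mL·hr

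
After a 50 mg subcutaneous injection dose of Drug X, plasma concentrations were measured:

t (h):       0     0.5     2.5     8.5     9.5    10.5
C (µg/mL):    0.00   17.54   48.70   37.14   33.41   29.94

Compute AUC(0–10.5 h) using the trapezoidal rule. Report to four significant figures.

Trapezoidal AUC_0→10.5:
  [0→0.5]: (0.00+17.54)/2 × 0.5 = 4.385
  [0.5→2.5]: (17.54+48.70)/2 × 2 = 66.24
  [2.5→8.5]: (48.70+37.14)/2 × 6 = 257.52
  [8.5→9.5]: (37.14+33.41)/2 × 1 = 35.275
  [9.5→10.5]: (33.41+29.94)/2 × 1 = 31.675
  Sum = 395.095 µg/mL·h

AUC = 395.1 µg/mL·h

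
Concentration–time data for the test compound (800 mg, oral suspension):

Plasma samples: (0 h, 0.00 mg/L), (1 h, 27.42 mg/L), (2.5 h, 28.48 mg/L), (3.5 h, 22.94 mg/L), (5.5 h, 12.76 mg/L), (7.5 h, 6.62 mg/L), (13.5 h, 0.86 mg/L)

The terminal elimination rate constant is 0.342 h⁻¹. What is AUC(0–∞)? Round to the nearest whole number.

Trapezoidal AUC_0→13.5:
  [0→1]: (0.00+27.42)/2 × 1 = 13.71
  [1→2.5]: (27.42+28.48)/2 × 1.5 = 41.925
  [2.5→3.5]: (28.48+22.94)/2 × 1 = 25.71
  [3.5→5.5]: (22.94+12.76)/2 × 2 = 35.7
  [5.5→7.5]: (12.76+6.62)/2 × 2 = 19.38
  [7.5→13.5]: (6.62+0.86)/2 × 6 = 22.44
  Sum = 158.865 mg/L·h
Extrapolated tail: C_last / k_e = 0.86 / 0.342 = 2.515
AUC_0→∞ = 158.865 + 2.515 = 161.38 mg/L·h

AUC = 161 mg/L·h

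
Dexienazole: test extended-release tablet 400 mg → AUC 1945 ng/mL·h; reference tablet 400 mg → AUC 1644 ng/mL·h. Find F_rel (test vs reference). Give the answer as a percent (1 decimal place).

F_rel = (AUC_test/D_test) / (AUC_ref/D_ref)
      = (1945/400) / (1644/400)
      = 4.8625 / 4.11 = 1.1831 = 118.31%

F_rel = 118.3%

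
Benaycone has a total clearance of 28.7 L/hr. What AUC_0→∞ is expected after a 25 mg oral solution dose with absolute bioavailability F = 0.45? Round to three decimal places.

AUC_0→∞ = F × Dose / CL
        = 0.45 × 25 / 28.7 = 0.391986 mg/L·hr

AUC = 0.392 mg/L·hr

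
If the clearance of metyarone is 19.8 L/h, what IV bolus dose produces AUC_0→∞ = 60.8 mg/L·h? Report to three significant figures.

Dose_iv = CL × AUC_0→∞
     = 19.8 × 60.8 = 1203.84 mg

Dose = 1200 mg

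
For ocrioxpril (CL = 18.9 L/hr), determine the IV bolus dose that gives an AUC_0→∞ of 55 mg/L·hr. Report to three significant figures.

Dose = 1040 mg

Dose_iv = CL × AUC_0→∞
     = 18.9 × 55 = 1039.5 mg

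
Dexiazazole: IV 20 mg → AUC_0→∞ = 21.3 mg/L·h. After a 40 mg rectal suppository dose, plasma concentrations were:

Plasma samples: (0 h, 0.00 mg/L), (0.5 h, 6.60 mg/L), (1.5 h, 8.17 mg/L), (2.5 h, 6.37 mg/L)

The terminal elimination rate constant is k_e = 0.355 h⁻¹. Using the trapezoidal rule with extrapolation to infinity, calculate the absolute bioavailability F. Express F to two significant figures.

F = 0.80

Trapezoidal AUC_0→2.5 (rectal suppository):
  [0→0.5]: (0.00+6.60)/2 × 0.5 = 1.65
  [0.5→1.5]: (6.60+8.17)/2 × 1 = 7.385
  [1.5→2.5]: (8.17+6.37)/2 × 1 = 7.27
  Sum = 16.305 mg/L·h
Tail: C_last/k_e = 6.37/0.355 = 17.944
AUC_0→∞ (rectal suppository) = 16.305 + 17.944 = 34.249 mg/L·h
F = (AUC_ev/D_ev)/(AUC_iv/D_iv) = (34.249/40)/(21.3/20) = 0.856225/1.065 = 0.8040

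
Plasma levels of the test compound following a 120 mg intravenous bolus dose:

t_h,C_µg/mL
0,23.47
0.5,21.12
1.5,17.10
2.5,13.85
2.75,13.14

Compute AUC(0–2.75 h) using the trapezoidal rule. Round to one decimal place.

Trapezoidal AUC_0→2.75:
  [0→0.5]: (23.47+21.12)/2 × 0.5 = 11.1475
  [0.5→1.5]: (21.12+17.10)/2 × 1 = 19.11
  [1.5→2.5]: (17.10+13.85)/2 × 1 = 15.475
  [2.5→2.75]: (13.85+13.14)/2 × 0.25 = 3.37375
  Sum = 49.10625 µg/mL·h

AUC = 49.1 µg/mL·h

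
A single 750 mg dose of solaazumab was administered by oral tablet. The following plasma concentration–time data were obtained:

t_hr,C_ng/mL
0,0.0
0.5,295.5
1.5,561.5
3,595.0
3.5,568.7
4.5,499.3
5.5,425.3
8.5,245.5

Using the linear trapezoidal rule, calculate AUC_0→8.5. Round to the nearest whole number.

AUC = 3663 ng/mL·hr

Trapezoidal AUC_0→8.5:
  [0→0.5]: (0.0+295.5)/2 × 0.5 = 73.875
  [0.5→1.5]: (295.5+561.5)/2 × 1 = 428.5
  [1.5→3]: (561.5+595.0)/2 × 1.5 = 867.375
  [3→3.5]: (595.0+568.7)/2 × 0.5 = 290.925
  [3.5→4.5]: (568.7+499.3)/2 × 1 = 534.0
  [4.5→5.5]: (499.3+425.3)/2 × 1 = 462.3
  [5.5→8.5]: (425.3+245.5)/2 × 3 = 1006.2
  Sum = 3663.175 ng/mL·hr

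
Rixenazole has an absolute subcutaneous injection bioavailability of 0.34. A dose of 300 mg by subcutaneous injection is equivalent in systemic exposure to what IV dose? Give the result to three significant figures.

D_iv = 102 mg

Systemic exposure from an extravascular dose = F × D_ev, so the equivalent IV dose is F × D_ev.
D_iv = F × D_ev = 0.34 × 300 = 102 mg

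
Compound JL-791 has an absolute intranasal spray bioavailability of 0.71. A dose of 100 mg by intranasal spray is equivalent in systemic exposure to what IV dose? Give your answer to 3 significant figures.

D_iv = 71.0 mg

Systemic exposure from an extravascular dose = F × D_ev, so the equivalent IV dose is F × D_ev.
D_iv = F × D_ev = 0.71 × 100 = 71 mg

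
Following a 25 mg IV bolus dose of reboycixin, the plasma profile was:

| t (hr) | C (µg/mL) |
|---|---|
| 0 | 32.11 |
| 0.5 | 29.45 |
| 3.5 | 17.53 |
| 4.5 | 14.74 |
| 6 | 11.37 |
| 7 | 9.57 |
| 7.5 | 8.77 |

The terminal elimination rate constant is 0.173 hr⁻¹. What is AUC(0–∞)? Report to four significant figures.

Trapezoidal AUC_0→7.5:
  [0→0.5]: (32.11+29.45)/2 × 0.5 = 15.39
  [0.5→3.5]: (29.45+17.53)/2 × 3 = 70.47
  [3.5→4.5]: (17.53+14.74)/2 × 1 = 16.135
  [4.5→6]: (14.74+11.37)/2 × 1.5 = 19.5825
  [6→7]: (11.37+9.57)/2 × 1 = 10.47
  [7→7.5]: (9.57+8.77)/2 × 0.5 = 4.585
  Sum = 136.6325 µg/mL·hr
Extrapolated tail: C_last / k_e = 8.77 / 0.173 = 50.694
AUC_0→∞ = 136.6325 + 50.694 = 187.3265 µg/mL·hr

AUC = 187.3 µg/mL·hr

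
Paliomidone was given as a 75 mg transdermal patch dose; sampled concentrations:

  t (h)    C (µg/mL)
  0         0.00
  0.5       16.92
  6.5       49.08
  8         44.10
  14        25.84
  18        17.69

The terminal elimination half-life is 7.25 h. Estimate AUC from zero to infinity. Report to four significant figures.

AUC = 754.0 µg/mL·h

Trapezoidal AUC_0→18:
  [0→0.5]: (0.00+16.92)/2 × 0.5 = 4.23
  [0.5→6.5]: (16.92+49.08)/2 × 6 = 198.0
  [6.5→8]: (49.08+44.10)/2 × 1.5 = 69.885
  [8→14]: (44.10+25.84)/2 × 6 = 209.82
  [14→18]: (25.84+17.69)/2 × 4 = 87.06
  Sum = 568.995 µg/mL·h
k_e = ln2 / t½ = 0.693147 / 7.25 = 0.0956 h^-1
Extrapolated tail: C_last / k_e = 17.69 / 0.0956 = 185.042
AUC_0→∞ = 568.995 + 185.042 = 754.037 µg/mL·h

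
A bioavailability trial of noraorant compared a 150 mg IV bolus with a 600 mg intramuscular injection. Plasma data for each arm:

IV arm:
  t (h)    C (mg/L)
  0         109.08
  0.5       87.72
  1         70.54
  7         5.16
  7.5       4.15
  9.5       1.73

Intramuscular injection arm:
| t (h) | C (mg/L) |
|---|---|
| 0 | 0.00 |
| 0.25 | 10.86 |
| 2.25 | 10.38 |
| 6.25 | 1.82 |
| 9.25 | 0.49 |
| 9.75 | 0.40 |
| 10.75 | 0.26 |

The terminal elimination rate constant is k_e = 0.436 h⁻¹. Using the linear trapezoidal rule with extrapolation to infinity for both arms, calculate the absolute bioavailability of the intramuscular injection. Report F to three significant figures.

F = 0.0393

Trapezoidal AUC_0→9.5 (IV):
  [0→0.5]: (109.08+87.72)/2 × 0.5 = 49.2
  [0.5→1]: (87.72+70.54)/2 × 0.5 = 39.565
  [1→7]: (70.54+5.16)/2 × 6 = 227.1
  [7→7.5]: (5.16+4.15)/2 × 0.5 = 2.3275
  [7.5→9.5]: (4.15+1.73)/2 × 2 = 5.88
  Sum = 324.0725 mg/L·h
IV tail: 1.73/0.436 = 3.968; AUC_iv,0→∞ = 324.0725 + 3.968 = 328.0405 mg/L·h
Trapezoidal AUC_0→10.75 (intramuscular injection):
  [0→0.25]: (0.00+10.86)/2 × 0.25 = 1.3575
  [0.25→2.25]: (10.86+10.38)/2 × 2 = 21.24
  [2.25→6.25]: (10.38+1.82)/2 × 4 = 24.4
  [6.25→9.25]: (1.82+0.49)/2 × 3 = 3.465
  [9.25→9.75]: (0.49+0.40)/2 × 0.5 = 0.2225
  [9.75→10.75]: (0.40+0.26)/2 × 1 = 0.33
  Sum = 51.015 mg/L·h
intramuscular injection tail: 0.26/0.436 = 0.596; AUC_ev,0→∞ = 51.015 + 0.596 = 51.611 mg/L·h
F = (AUC_ev/D_ev)/(AUC_iv/D_iv) = (51.611/600)/(328.0405/150) = 0.0860183/2.18694 = 0.0393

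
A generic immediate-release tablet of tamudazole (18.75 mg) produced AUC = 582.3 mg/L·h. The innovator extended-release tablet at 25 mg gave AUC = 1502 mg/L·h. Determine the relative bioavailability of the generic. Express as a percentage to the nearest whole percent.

F_rel = (AUC_test/D_test) / (AUC_ref/D_ref)
      = (582.3/18.75) / (1502/25)
      = 31.056 / 60.08 = 0.5169 = 51.69%

F_rel = 52%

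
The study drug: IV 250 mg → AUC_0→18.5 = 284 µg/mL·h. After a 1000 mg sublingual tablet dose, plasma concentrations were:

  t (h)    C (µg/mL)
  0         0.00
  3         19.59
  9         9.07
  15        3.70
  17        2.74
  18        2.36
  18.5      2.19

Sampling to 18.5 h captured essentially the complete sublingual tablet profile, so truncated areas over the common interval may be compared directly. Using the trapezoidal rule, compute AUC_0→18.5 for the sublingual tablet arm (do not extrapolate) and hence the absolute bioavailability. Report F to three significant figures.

Trapezoidal AUC_0→18.5 (sublingual tablet):
  [0→3]: (0.00+19.59)/2 × 3 = 29.385
  [3→9]: (19.59+9.07)/2 × 6 = 85.98
  [9→15]: (9.07+3.70)/2 × 6 = 38.31
  [15→17]: (3.70+2.74)/2 × 2 = 6.44
  [17→18]: (2.74+2.36)/2 × 1 = 2.55
  [18→18.5]: (2.36+2.19)/2 × 0.5 = 1.1375
  Sum = 163.8025 µg/mL·h
F = (AUC_ev/D_ev)/(AUC_iv/D_iv) = (163.8025/1000)/(284/250) = 0.1638025/1.136 = 0.1442

F = 0.144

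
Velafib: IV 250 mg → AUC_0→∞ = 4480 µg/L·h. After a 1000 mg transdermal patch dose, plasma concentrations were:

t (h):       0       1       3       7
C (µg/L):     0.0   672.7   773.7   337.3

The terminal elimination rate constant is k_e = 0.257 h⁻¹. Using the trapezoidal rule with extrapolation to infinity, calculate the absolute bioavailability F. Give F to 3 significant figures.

Trapezoidal AUC_0→7 (transdermal patch):
  [0→1]: (0.0+672.7)/2 × 1 = 336.35
  [1→3]: (672.7+773.7)/2 × 2 = 1446.4
  [3→7]: (773.7+337.3)/2 × 4 = 2222.0
  Sum = 4004.75 µg/L·h
Tail: C_last/k_e = 337.3/0.257 = 1312.451
AUC_0→∞ (transdermal patch) = 4004.75 + 1312.451 = 5317.201 µg/L·h
F = (AUC_ev/D_ev)/(AUC_iv/D_iv) = (5317.201/1000)/(4480/250) = 5.317201/17.92 = 0.2967

F = 0.297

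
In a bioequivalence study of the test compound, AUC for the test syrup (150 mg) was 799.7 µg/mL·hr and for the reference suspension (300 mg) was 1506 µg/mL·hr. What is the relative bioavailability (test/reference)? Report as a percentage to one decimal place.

F_rel = (AUC_test/D_test) / (AUC_ref/D_ref)
      = (799.7/150) / (1506/300)
      = 5.33133 / 5.02 = 1.0620 = 106.20%

F_rel = 106.2%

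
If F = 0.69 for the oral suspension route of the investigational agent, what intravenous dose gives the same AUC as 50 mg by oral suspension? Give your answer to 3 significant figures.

Systemic exposure from an extravascular dose = F × D_ev, so the equivalent IV dose is F × D_ev.
D_iv = F × D_ev = 0.69 × 50 = 34.5 mg

D_iv = 34.5 mg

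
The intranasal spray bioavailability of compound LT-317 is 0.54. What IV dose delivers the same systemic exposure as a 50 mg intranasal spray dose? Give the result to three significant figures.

D_iv = 27.0 mg

Systemic exposure from an extravascular dose = F × D_ev, so the equivalent IV dose is F × D_ev.
D_iv = F × D_ev = 0.54 × 50 = 27 mg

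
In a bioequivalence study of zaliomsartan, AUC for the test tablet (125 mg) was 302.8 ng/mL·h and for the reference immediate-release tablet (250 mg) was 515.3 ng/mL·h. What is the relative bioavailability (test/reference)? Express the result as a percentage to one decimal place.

F_rel = 117.5%

F_rel = (AUC_test/D_test) / (AUC_ref/D_ref)
      = (302.8/125) / (515.3/250)
      = 2.4224 / 2.0612 = 1.1752 = 117.52%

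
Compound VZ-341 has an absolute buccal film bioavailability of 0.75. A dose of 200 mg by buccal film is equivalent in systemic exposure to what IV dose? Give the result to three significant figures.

Systemic exposure from an extravascular dose = F × D_ev, so the equivalent IV dose is F × D_ev.
D_iv = F × D_ev = 0.75 × 200 = 150 mg

D_iv = 150 mg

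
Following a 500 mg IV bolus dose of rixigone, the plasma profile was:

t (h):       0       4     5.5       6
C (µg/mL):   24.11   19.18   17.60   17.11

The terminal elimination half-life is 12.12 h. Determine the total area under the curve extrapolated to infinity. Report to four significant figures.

Trapezoidal AUC_0→6:
  [0→4]: (24.11+19.18)/2 × 4 = 86.58
  [4→5.5]: (19.18+17.60)/2 × 1.5 = 27.585
  [5.5→6]: (17.60+17.11)/2 × 0.5 = 8.6775
  Sum = 122.8425 µg/mL·h
k_e = ln2 / t½ = 0.693147 / 12.12 = 0.0572 h^-1
Extrapolated tail: C_last / k_e = 17.11 / 0.0572 = 299.126
AUC_0→∞ = 122.8425 + 299.126 = 421.9685 µg/mL·h

AUC = 422.0 µg/mL·h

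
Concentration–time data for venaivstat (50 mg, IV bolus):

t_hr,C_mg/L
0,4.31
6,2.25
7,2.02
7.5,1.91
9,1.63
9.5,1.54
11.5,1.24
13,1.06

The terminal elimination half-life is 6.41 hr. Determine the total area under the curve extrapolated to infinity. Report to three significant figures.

AUC = 40.6 mg/L·hr

Trapezoidal AUC_0→13:
  [0→6]: (4.31+2.25)/2 × 6 = 19.68
  [6→7]: (2.25+2.02)/2 × 1 = 2.135
  [7→7.5]: (2.02+1.91)/2 × 0.5 = 0.9825
  [7.5→9]: (1.91+1.63)/2 × 1.5 = 2.655
  [9→9.5]: (1.63+1.54)/2 × 0.5 = 0.7925
  [9.5→11.5]: (1.54+1.24)/2 × 2 = 2.78
  [11.5→13]: (1.24+1.06)/2 × 1.5 = 1.725
  Sum = 30.75 mg/L·hr
k_e = ln2 / t½ = 0.693147 / 6.41 = 0.1081 hr^-1
Extrapolated tail: C_last / k_e = 1.06 / 0.1081 = 9.806
AUC_0→∞ = 30.75 + 9.806 = 40.556 mg/L·hr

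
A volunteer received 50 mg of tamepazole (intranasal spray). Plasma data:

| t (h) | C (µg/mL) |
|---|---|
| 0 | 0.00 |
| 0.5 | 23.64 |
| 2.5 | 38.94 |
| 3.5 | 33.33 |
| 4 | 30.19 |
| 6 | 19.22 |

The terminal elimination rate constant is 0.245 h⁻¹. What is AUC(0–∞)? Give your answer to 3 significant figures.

AUC = 248 µg/mL·h

Trapezoidal AUC_0→6:
  [0→0.5]: (0.00+23.64)/2 × 0.5 = 5.91
  [0.5→2.5]: (23.64+38.94)/2 × 2 = 62.58
  [2.5→3.5]: (38.94+33.33)/2 × 1 = 36.135
  [3.5→4]: (33.33+30.19)/2 × 0.5 = 15.88
  [4→6]: (30.19+19.22)/2 × 2 = 49.41
  Sum = 169.915 µg/mL·h
Extrapolated tail: C_last / k_e = 19.22 / 0.245 = 78.449
AUC_0→∞ = 169.915 + 78.449 = 248.364 µg/mL·h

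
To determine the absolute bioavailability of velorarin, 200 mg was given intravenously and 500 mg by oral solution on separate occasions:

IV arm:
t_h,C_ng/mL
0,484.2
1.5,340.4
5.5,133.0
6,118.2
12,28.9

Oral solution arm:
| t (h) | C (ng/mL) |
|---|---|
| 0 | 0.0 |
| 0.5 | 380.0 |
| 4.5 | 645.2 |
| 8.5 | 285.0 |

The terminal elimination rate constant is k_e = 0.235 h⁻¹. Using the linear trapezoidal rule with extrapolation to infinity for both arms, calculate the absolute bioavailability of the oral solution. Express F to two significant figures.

Trapezoidal AUC_0→12 (IV):
  [0→1.5]: (484.2+340.4)/2 × 1.5 = 618.45
  [1.5→5.5]: (340.4+133.0)/2 × 4 = 946.8
  [5.5→6]: (133.0+118.2)/2 × 0.5 = 62.8
  [6→12]: (118.2+28.9)/2 × 6 = 441.3
  Sum = 2069.35 ng/mL·h
IV tail: 28.9/0.235 = 122.979; AUC_iv,0→∞ = 2069.35 + 122.979 = 2192.329 ng/mL·h
Trapezoidal AUC_0→8.5 (oral solution):
  [0→0.5]: (0.0+380.0)/2 × 0.5 = 95.0
  [0.5→4.5]: (380.0+645.2)/2 × 4 = 2050.4
  [4.5→8.5]: (645.2+285.0)/2 × 4 = 1860.4
  Sum = 4005.8 ng/mL·h
oral solution tail: 285.0/0.235 = 1212.766; AUC_ev,0→∞ = 4005.8 + 1212.766 = 5218.566 ng/mL·h
F = (AUC_ev/D_ev)/(AUC_iv/D_iv) = (5218.566/500)/(2192.329/200) = 10.437132/10.961645 = 0.9522

F = 0.95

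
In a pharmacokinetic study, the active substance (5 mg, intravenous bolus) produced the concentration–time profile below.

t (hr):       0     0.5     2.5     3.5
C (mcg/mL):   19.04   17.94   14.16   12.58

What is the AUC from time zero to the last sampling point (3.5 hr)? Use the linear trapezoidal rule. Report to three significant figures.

Trapezoidal AUC_0→3.5:
  [0→0.5]: (19.04+17.94)/2 × 0.5 = 9.245
  [0.5→2.5]: (17.94+14.16)/2 × 2 = 32.1
  [2.5→3.5]: (14.16+12.58)/2 × 1 = 13.37
  Sum = 54.715 mcg/mL·hr

AUC = 54.7 mcg/mL·hr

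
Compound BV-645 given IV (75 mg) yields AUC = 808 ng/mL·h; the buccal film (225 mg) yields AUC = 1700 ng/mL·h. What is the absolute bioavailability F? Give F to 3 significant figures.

F = 0.701

F = (AUC_ev / D_ev) / (AUC_iv / D_iv)
  = (1700/225) / (808/75)
  = 7.55556 / 10.7733 = 0.7013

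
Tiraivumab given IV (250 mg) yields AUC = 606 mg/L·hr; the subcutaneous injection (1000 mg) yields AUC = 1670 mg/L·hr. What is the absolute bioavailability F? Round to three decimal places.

F = (AUC_ev / D_ev) / (AUC_iv / D_iv)
  = (1670/1000) / (606/250)
  = 1.67 / 2.424 = 0.6889

F = 0.689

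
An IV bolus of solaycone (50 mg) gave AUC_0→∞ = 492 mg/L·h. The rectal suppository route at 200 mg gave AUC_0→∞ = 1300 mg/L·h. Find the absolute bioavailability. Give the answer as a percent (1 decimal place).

F = (AUC_ev / D_ev) / (AUC_iv / D_iv)
  = (1300/200) / (492/50)
  = 6.5 / 9.84 = 0.6606
  = 66.06%

F = 66.1%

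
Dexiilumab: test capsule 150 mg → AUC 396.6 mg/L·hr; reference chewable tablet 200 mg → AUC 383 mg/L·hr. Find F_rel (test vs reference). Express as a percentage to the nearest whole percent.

F_rel = 138%

F_rel = (AUC_test/D_test) / (AUC_ref/D_ref)
      = (396.6/150) / (383/200)
      = 2.644 / 1.915 = 1.3807 = 138.07%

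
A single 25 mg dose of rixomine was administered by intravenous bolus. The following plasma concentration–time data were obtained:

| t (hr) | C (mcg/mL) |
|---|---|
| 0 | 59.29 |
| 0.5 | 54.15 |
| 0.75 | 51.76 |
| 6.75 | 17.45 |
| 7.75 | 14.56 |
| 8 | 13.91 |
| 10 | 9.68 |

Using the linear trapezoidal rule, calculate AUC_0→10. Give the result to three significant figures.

AUC = 292 mcg/mL·hr

Trapezoidal AUC_0→10:
  [0→0.5]: (59.29+54.15)/2 × 0.5 = 28.36
  [0.5→0.75]: (54.15+51.76)/2 × 0.25 = 13.23875
  [0.75→6.75]: (51.76+17.45)/2 × 6 = 207.63
  [6.75→7.75]: (17.45+14.56)/2 × 1 = 16.005
  [7.75→8]: (14.56+13.91)/2 × 0.25 = 3.55875
  [8→10]: (13.91+9.68)/2 × 2 = 23.59
  Sum = 292.3825 mcg/mL·hr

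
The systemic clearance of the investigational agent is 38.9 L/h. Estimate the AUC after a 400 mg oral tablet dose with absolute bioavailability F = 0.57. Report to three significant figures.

AUC = 5.86 mg/L·h

AUC_0→∞ = F × Dose / CL
        = 0.57 × 400 / 38.9 = 5.86118 mg/L·h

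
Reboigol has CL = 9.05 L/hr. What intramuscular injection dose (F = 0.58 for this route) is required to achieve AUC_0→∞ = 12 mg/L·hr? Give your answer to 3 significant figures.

Dose = 187 mg

Dose = CL × AUC_0→∞ / F
     = 9.05 × 12 / 0.58 = 187.241 mg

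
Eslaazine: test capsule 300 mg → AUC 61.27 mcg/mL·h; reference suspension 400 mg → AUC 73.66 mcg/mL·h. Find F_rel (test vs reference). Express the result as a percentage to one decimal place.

F_rel = (AUC_test/D_test) / (AUC_ref/D_ref)
      = (61.27/300) / (73.66/400)
      = 0.204233 / 0.18415 = 1.1091 = 110.91%

F_rel = 110.9%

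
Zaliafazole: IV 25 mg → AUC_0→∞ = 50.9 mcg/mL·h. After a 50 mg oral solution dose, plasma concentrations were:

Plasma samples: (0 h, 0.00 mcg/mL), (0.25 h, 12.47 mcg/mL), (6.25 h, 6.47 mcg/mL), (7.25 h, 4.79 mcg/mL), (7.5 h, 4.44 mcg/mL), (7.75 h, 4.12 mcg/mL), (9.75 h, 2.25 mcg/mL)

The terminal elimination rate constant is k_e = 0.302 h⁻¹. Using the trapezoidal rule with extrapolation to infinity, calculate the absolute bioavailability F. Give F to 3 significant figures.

F = 0.786

Trapezoidal AUC_0→9.75 (oral solution):
  [0→0.25]: (0.00+12.47)/2 × 0.25 = 1.55875
  [0.25→6.25]: (12.47+6.47)/2 × 6 = 56.82
  [6.25→7.25]: (6.47+4.79)/2 × 1 = 5.63
  [7.25→7.5]: (4.79+4.44)/2 × 0.25 = 1.15375
  [7.5→7.75]: (4.44+4.12)/2 × 0.25 = 1.07
  [7.75→9.75]: (4.12+2.25)/2 × 2 = 6.37
  Sum = 72.6025 mcg/mL·h
Tail: C_last/k_e = 2.25/0.302 = 7.450
AUC_0→∞ (oral solution) = 72.6025 + 7.450 = 80.0525 mcg/mL·h
F = (AUC_ev/D_ev)/(AUC_iv/D_iv) = (80.0525/50)/(50.9/25) = 1.60105/2.036 = 0.7864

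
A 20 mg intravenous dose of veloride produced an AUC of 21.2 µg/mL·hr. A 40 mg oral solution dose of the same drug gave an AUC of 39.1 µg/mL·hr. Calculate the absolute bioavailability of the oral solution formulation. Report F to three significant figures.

F = 0.922

F = (AUC_ev / D_ev) / (AUC_iv / D_iv)
  = (39.1/40) / (21.2/20)
  = 0.9775 / 1.06 = 0.9222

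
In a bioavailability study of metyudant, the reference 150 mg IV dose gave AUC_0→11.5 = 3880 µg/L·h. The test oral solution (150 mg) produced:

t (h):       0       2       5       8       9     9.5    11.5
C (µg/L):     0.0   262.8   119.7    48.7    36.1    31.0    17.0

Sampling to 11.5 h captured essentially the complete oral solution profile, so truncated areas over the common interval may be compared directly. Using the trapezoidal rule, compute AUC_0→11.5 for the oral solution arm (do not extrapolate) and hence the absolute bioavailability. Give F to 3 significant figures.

F = 0.308

Trapezoidal AUC_0→11.5 (oral solution):
  [0→2]: (0.0+262.8)/2 × 2 = 262.8
  [2→5]: (262.8+119.7)/2 × 3 = 573.75
  [5→8]: (119.7+48.7)/2 × 3 = 252.6
  [8→9]: (48.7+36.1)/2 × 1 = 42.4
  [9→9.5]: (36.1+31.0)/2 × 0.5 = 16.775
  [9.5→11.5]: (31.0+17.0)/2 × 2 = 48.0
  Sum = 1196.325 µg/L·h
F = (AUC_ev/D_ev)/(AUC_iv/D_iv) = (1196.325/150)/(3880/150) = 7.9755/25.8667 = 0.3083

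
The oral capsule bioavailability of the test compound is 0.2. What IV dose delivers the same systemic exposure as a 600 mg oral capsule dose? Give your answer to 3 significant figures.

D_iv = 120 mg

Systemic exposure from an extravascular dose = F × D_ev, so the equivalent IV dose is F × D_ev.
D_iv = F × D_ev = 0.2 × 600 = 120 mg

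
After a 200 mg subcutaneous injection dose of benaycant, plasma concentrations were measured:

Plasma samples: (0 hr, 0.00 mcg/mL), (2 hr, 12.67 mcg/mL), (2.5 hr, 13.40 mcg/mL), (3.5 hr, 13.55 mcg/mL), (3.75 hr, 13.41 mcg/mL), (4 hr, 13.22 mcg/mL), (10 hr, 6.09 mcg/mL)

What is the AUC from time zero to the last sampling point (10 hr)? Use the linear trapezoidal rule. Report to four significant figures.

Trapezoidal AUC_0→10:
  [0→2]: (0.00+12.67)/2 × 2 = 12.67
  [2→2.5]: (12.67+13.40)/2 × 0.5 = 6.5175
  [2.5→3.5]: (13.40+13.55)/2 × 1 = 13.475
  [3.5→3.75]: (13.55+13.41)/2 × 0.25 = 3.37
  [3.75→4]: (13.41+13.22)/2 × 0.25 = 3.32875
  [4→10]: (13.22+6.09)/2 × 6 = 57.93
  Sum = 97.29125 mcg/mL·hr

AUC = 97.29 mcg/mL·hr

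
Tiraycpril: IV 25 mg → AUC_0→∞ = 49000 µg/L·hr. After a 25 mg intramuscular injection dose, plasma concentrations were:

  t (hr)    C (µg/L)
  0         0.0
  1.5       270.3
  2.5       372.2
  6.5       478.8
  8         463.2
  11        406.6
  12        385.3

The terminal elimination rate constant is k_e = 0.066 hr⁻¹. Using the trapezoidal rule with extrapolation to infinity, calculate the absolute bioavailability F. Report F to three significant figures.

F = 0.214

Trapezoidal AUC_0→12 (intramuscular injection):
  [0→1.5]: (0.0+270.3)/2 × 1.5 = 202.725
  [1.5→2.5]: (270.3+372.2)/2 × 1 = 321.25
  [2.5→6.5]: (372.2+478.8)/2 × 4 = 1702.0
  [6.5→8]: (478.8+463.2)/2 × 1.5 = 706.5
  [8→11]: (463.2+406.6)/2 × 3 = 1304.7
  [11→12]: (406.6+385.3)/2 × 1 = 395.95
  Sum = 4633.125 µg/L·hr
Tail: C_last/k_e = 385.3/0.066 = 5837.879
AUC_0→∞ (intramuscular injection) = 4633.125 + 5837.879 = 10471.004 µg/L·hr
F = (AUC_ev/D_ev)/(AUC_iv/D_iv) = (10471.004/25)/(49000/25) = 418.84016/1960 = 0.2137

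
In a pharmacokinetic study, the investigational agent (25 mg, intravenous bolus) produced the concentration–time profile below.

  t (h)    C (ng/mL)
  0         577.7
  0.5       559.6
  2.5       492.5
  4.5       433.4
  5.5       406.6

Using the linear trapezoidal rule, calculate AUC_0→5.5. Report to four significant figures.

AUC = 2682 ng/mL·h

Trapezoidal AUC_0→5.5:
  [0→0.5]: (577.7+559.6)/2 × 0.5 = 284.325
  [0.5→2.5]: (559.6+492.5)/2 × 2 = 1052.1
  [2.5→4.5]: (492.5+433.4)/2 × 2 = 925.9
  [4.5→5.5]: (433.4+406.6)/2 × 1 = 420.0
  Sum = 2682.325 ng/mL·h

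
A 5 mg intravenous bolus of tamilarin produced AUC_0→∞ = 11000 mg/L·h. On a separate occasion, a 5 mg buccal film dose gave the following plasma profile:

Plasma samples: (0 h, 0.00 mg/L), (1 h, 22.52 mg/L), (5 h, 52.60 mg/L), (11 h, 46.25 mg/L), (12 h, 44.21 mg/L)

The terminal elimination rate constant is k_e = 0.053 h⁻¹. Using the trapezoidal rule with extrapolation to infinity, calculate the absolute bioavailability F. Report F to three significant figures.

Trapezoidal AUC_0→12 (buccal film):
  [0→1]: (0.00+22.52)/2 × 1 = 11.26
  [1→5]: (22.52+52.60)/2 × 4 = 150.24
  [5→11]: (52.60+46.25)/2 × 6 = 296.55
  [11→12]: (46.25+44.21)/2 × 1 = 45.23
  Sum = 503.28 mg/L·h
Tail: C_last/k_e = 44.21/0.053 = 834.151
AUC_0→∞ (buccal film) = 503.28 + 834.151 = 1337.431 mg/L·h
F = (AUC_ev/D_ev)/(AUC_iv/D_iv) = (1337.431/5)/(11000/5) = 267.4862/2200 = 0.1216

F = 0.122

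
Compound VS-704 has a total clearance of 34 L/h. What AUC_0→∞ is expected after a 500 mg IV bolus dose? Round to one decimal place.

AUC = 14.7 mg/L·h

AUC_0→∞ = Dose_iv / CL
        = 500 / 34 = 14.7059 mg/L·h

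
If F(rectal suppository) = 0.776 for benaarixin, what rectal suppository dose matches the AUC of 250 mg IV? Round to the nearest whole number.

D_rectal = 322 mg

For equal systemic exposure: F × D_ev = D_iv
D_ev = D_iv / F = 250 / 0.776 = 322.165 mg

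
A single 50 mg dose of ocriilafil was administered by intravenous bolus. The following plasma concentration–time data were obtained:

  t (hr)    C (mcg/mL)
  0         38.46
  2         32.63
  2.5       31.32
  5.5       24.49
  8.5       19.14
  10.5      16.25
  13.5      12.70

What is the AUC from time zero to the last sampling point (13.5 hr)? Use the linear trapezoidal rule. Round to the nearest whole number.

AUC = 315 mcg/mL·hr

Trapezoidal AUC_0→13.5:
  [0→2]: (38.46+32.63)/2 × 2 = 71.09
  [2→2.5]: (32.63+31.32)/2 × 0.5 = 15.9875
  [2.5→5.5]: (31.32+24.49)/2 × 3 = 83.715
  [5.5→8.5]: (24.49+19.14)/2 × 3 = 65.445
  [8.5→10.5]: (19.14+16.25)/2 × 2 = 35.39
  [10.5→13.5]: (16.25+12.70)/2 × 3 = 43.425
  Sum = 315.0525 mcg/mL·hr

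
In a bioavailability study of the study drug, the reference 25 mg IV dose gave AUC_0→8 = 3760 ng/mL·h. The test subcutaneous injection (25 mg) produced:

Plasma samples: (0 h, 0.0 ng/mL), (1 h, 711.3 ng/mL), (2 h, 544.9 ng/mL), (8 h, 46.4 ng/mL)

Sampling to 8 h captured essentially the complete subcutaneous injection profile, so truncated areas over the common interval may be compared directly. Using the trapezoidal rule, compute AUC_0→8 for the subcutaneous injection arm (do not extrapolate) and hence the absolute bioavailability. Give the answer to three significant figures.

F = 0.733

Trapezoidal AUC_0→8 (subcutaneous injection):
  [0→1]: (0.0+711.3)/2 × 1 = 355.65
  [1→2]: (711.3+544.9)/2 × 1 = 628.1
  [2→8]: (544.9+46.4)/2 × 6 = 1773.9
  Sum = 2757.65 ng/mL·h
F = (AUC_ev/D_ev)/(AUC_iv/D_iv) = (2757.65/25)/(3760/25) = 110.306/150.4 = 0.7334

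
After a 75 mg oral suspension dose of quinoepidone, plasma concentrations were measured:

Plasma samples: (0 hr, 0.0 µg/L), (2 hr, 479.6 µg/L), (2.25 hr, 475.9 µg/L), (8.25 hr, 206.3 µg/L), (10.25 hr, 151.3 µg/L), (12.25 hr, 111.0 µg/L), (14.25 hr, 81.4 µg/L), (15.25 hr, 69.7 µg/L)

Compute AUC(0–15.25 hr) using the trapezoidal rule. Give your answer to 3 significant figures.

Trapezoidal AUC_0→15.25:
  [0→2]: (0.0+479.6)/2 × 2 = 479.6
  [2→2.25]: (479.6+475.9)/2 × 0.25 = 119.4375
  [2.25→8.25]: (475.9+206.3)/2 × 6 = 2046.6
  [8.25→10.25]: (206.3+151.3)/2 × 2 = 357.6
  [10.25→12.25]: (151.3+111.0)/2 × 2 = 262.3
  [12.25→14.25]: (111.0+81.4)/2 × 2 = 192.4
  [14.25→15.25]: (81.4+69.7)/2 × 1 = 75.55
  Sum = 3533.4875 µg/L·hr

AUC = 3530 µg/L·hr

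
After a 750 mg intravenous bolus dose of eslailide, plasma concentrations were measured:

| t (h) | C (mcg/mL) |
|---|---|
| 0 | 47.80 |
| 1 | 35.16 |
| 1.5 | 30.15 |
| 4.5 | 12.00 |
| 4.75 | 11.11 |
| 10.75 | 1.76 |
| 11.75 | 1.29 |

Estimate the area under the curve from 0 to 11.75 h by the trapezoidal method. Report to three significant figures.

AUC = 164 mcg/mL·h

Trapezoidal AUC_0→11.75:
  [0→1]: (47.80+35.16)/2 × 1 = 41.48
  [1→1.5]: (35.16+30.15)/2 × 0.5 = 16.3275
  [1.5→4.5]: (30.15+12.00)/2 × 3 = 63.225
  [4.5→4.75]: (12.00+11.11)/2 × 0.25 = 2.88875
  [4.75→10.75]: (11.11+1.76)/2 × 6 = 38.61
  [10.75→11.75]: (1.76+1.29)/2 × 1 = 1.525
  Sum = 164.05625 mcg/mL·h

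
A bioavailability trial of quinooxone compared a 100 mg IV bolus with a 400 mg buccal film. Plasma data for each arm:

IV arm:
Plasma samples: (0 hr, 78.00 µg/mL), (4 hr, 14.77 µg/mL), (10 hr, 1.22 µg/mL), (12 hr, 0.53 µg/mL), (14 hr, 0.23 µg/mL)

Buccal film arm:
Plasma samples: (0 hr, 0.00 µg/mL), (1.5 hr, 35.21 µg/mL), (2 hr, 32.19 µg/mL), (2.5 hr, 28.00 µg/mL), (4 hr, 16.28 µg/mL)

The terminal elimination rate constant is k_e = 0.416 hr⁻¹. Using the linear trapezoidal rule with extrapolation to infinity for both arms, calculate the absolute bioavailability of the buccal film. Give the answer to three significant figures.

Trapezoidal AUC_0→14 (IV):
  [0→4]: (78.00+14.77)/2 × 4 = 185.54
  [4→10]: (14.77+1.22)/2 × 6 = 47.97
  [10→12]: (1.22+0.53)/2 × 2 = 1.75
  [12→14]: (0.53+0.23)/2 × 2 = 0.76
  Sum = 236.02 µg/mL·hr
IV tail: 0.23/0.416 = 0.553; AUC_iv,0→∞ = 236.02 + 0.553 = 236.573 µg/mL·hr
Trapezoidal AUC_0→4 (buccal film):
  [0→1.5]: (0.00+35.21)/2 × 1.5 = 26.4075
  [1.5→2]: (35.21+32.19)/2 × 0.5 = 16.85
  [2→2.5]: (32.19+28.00)/2 × 0.5 = 15.0475
  [2.5→4]: (28.00+16.28)/2 × 1.5 = 33.21
  Sum = 91.515 µg/mL·hr
buccal film tail: 16.28/0.416 = 39.135; AUC_ev,0→∞ = 91.515 + 39.135 = 130.65 µg/mL·hr
F = (AUC_ev/D_ev)/(AUC_iv/D_iv) = (130.65/400)/(236.573/100) = 0.326625/2.36573 = 0.1381

F = 0.138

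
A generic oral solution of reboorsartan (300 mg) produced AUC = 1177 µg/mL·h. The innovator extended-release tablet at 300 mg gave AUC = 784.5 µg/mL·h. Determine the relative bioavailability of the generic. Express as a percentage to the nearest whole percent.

F_rel = 150%

F_rel = (AUC_test/D_test) / (AUC_ref/D_ref)
      = (1177/300) / (784.5/300)
      = 3.92333 / 2.615 = 1.5003 = 150.03%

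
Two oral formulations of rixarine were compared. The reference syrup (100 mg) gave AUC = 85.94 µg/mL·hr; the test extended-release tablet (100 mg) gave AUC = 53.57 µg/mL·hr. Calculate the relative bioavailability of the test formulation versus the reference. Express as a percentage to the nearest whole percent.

F_rel = 62%

F_rel = (AUC_test/D_test) / (AUC_ref/D_ref)
      = (53.57/100) / (85.94/100)
      = 0.5357 / 0.8594 = 0.6233 = 62.33%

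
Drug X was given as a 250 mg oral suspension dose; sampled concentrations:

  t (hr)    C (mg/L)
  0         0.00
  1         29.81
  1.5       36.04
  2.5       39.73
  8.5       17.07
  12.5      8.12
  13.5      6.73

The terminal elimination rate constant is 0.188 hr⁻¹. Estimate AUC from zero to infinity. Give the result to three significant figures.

AUC = 333 mg/L·hr

Trapezoidal AUC_0→13.5:
  [0→1]: (0.00+29.81)/2 × 1 = 14.905
  [1→1.5]: (29.81+36.04)/2 × 0.5 = 16.4625
  [1.5→2.5]: (36.04+39.73)/2 × 1 = 37.885
  [2.5→8.5]: (39.73+17.07)/2 × 6 = 170.4
  [8.5→12.5]: (17.07+8.12)/2 × 4 = 50.38
  [12.5→13.5]: (8.12+6.73)/2 × 1 = 7.425
  Sum = 297.4575 mg/L·hr
Extrapolated tail: C_last / k_e = 6.73 / 0.188 = 35.798
AUC_0→∞ = 297.4575 + 35.798 = 333.2555 mg/L·hr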